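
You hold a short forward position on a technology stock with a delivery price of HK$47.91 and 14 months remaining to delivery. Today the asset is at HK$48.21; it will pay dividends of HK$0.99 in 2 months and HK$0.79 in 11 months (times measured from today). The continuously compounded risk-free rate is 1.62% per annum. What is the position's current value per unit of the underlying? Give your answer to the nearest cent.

HK$0.57

PV(remaining dividends) I = 0.99·e^(−0.0162·2/12) + 0.79·e^(−0.0162·11/12) = 1.7657
Current forward F = (S − I)·e^(rT) = (48.21 − 1.7657)·e^(0.0162·14/12) = 46.4443 × 1.019080 = 47.3305
Value (long) = (F − K)·e^(−rT) = (47.3305 − 47.91) × 0.981277 = -0.5687
Short position value = −(long value) = HK$0.57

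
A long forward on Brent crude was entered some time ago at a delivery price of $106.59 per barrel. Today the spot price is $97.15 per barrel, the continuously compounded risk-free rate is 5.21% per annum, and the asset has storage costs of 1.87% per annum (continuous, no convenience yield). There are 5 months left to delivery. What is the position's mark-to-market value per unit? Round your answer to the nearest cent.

-$6.39 per barrel

Current fair forward for the remaining 5 months: F = S·e^((r + u)·T), (r + u) = 0.0521 + 0.0187 = 0.0708
F = 97.15 · e^(0.0708 × 5/12) = 97.15 × 1.029939 = 100.0586
Value of long forward = (F − K)·e^(−rT) = (100.0586 − 106.59) · e^(−0.0521·5/12)
= -6.5314 × 0.978526 = -6.39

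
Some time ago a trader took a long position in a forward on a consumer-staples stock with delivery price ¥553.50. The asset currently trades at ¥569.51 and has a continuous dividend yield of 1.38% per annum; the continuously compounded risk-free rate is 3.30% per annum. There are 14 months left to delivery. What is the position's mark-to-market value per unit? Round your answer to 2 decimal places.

Current fair forward for the remaining 14 months: F = S·e^((r − q)·T), (r − q) = 0.0330 − 0.0138 = 0.0192
F = 569.51 · e^(0.0192 × 14/12) = 569.51 × 1.022653 = 582.4111
Value of long forward = (F − K)·e^(−rT) = (582.4111 − 553.50) · e^(−0.0330·14/12)
= 28.9111 × 0.962232 = 27.82

¥27.82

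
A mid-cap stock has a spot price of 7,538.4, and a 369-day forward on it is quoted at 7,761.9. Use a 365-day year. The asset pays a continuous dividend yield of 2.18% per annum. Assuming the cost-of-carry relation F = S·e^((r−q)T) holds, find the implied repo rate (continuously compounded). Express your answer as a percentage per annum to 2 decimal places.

5.07%

From F = S·e^((r−q)T): (r − q) = ln(F/S)/T
ln(7761.9/7538.4) = ln(1.029648) = 0.029217
(r − q) = 0.029217 / (369/365) = 0.028900
r = ln(F/S)/T + q = 0.028900 + 0.0218 = 0.050700
r = 5.07%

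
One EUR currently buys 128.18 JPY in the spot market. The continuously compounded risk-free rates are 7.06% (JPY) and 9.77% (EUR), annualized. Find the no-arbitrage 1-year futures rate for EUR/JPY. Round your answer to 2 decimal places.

124.75

F = S·e^((r_JPY − r_EUR)T) = 128.18 · e^((0.0706 − 0.0977) × 1)
= 128.18 · e^-0.027100 = 128.18 × 0.973264
F = 124.75 JPY per EUR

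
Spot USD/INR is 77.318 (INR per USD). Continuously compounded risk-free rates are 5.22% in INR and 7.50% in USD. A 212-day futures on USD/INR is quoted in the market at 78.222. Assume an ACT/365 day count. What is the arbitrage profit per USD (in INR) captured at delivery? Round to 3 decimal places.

1.921 per USD (in INR)

Fair futures: F* = S·e^(carry·T), with carry = (r_INR − r_USD) = 0.0522 − 0.0750 = -0.0228
F* = 77.318 · e^(-0.0228 × 212/365) = 77.318 · e^-0.013243 = 77.318 × 0.986844 = 76.3008
Market 78.222 > fair 76.3008: forward overpriced → cash-and-carry (buy spot, short the forward).
At maturity, profit = |F_mkt − F*| = |78.222 − 76.3008| = 1.921 per USD (in INR)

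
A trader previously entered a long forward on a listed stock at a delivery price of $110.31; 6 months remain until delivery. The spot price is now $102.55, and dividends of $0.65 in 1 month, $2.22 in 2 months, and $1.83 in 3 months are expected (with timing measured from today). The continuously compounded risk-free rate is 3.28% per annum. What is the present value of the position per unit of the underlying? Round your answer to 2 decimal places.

-$10.64

PV(remaining dividends) I = 0.65·e^(−0.0328·1/12) + 2.22·e^(−0.0328·2/12) + 1.83·e^(−0.0328·3/12) = 4.6712
Current forward F = (S − I)·e^(rT) = (102.55 − 4.6712)·e^(0.0328·6/12) = 97.8788 × 1.016535 = 99.4972
Value (long) = (F − K)·e^(−rT) = (99.4972 − 110.31) × 0.983734 = -10.6369
Value = -$10.64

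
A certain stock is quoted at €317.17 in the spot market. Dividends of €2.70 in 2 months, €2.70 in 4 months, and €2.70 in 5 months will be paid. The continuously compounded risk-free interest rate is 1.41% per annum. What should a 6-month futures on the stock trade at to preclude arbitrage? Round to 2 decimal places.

PV(dividends) I = 2.70·e^(−0.0141·2/12) + 2.70·e^(−0.0141·4/12) + 2.70·e^(−0.0141·5/12)
I = 2.6937 + 2.6873 + 2.6842 = 8.0652
F = (S − I)·e^(rT) = (317.17 − 8.0652) · e^(0.0141·6/12)
= 309.1048 · e^0.007050 = 309.1048 × 1.007075 = €311.29

€311.29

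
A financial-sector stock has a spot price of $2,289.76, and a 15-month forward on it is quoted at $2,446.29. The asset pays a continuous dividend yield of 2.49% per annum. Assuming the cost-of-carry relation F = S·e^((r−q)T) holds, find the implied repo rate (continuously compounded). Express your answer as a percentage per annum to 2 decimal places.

From F = S·e^((r−q)T): (r − q) = ln(F/S)/T
ln(2446.29/2289.76) = ln(1.068361) = 0.066126
(r − q) = 0.066126 / (15/12) = 0.052901
r = ln(F/S)/T + q = 0.052901 + 0.0249 = 0.077801
r = 7.78%

7.78%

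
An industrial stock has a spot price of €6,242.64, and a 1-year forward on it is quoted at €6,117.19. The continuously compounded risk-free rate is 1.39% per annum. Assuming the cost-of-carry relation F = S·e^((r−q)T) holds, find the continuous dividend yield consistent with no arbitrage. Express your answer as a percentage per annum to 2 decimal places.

3.42%

From F = S·e^((r−q)T): (r − q) = ln(F/S)/T
ln(6117.19/6242.64) = ln(0.979904) = -0.020301
(r − q) = -0.020301 / (1) = -0.020301
q = r − ln(F/S)/T = 0.0139 + 0.020301 = 0.034201
q = 3.42%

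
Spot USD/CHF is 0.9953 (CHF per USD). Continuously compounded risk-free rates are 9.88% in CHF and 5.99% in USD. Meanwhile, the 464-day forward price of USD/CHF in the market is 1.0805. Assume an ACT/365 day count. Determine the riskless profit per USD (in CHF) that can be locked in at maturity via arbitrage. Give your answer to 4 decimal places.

0.0347 per USD (in CHF)

Fair forward: F* = S·e^(carry·T), with carry = (r_CHF − r_USD) = 0.0988 − 0.0599 = 0.0389
F* = 0.9953 · e^(0.0389 × 464/365) = 0.9953 · e^0.049451 = 0.9953 × 1.050694 = 1.0458
Market 1.0805 > fair 1.0458: forward overpriced → cash-and-carry (buy spot, short the forward).
At maturity, profit = |F_mkt − F*| = |1.0805 − 1.0458| = 0.0347 per USD (in CHF)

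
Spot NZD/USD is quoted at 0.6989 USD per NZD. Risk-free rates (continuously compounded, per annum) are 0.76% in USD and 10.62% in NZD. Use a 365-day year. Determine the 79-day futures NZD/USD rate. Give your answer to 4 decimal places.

0.6841

F = S·e^((r_USD − r_NZD)T) = 0.6989 · e^((0.0076 − 0.1062) × 79/365)
= 0.6989 · e^-0.021341 = 0.6989 × 0.978885
F = 0.6841 USD per NZD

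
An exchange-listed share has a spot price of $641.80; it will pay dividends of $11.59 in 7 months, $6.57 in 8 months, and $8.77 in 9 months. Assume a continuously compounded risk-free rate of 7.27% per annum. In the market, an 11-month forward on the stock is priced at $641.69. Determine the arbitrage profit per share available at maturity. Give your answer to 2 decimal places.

PV(dividends) I = 11.59·e^(−0.0727·7/12) + 6.57·e^(−0.0727·8/12) + 8.77·e^(−0.0727·9/12) = 25.6725
Fair forward F* = (S − I)·e^(rT) = (641.80 − 25.6725)·e^0.066642 = 616.1275 × 1.068913 = 658.5867
Market $641.69 < fair 658.5867: forward underpriced → reverse cash-and-carry (short the stock, invest proceeds at r, pay the dividends, go long the forward).
Profit at T = |F_mkt − F*| = |641.69 − 658.5867| = $16.90 per share

$16.90 per share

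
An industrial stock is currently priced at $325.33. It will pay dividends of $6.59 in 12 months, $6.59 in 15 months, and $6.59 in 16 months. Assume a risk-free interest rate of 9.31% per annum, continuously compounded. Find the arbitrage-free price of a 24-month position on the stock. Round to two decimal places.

$370.60

PV(dividends) I = 6.59·e^(−0.0931·12/12) + 6.59·e^(−0.0931·15/12) + 6.59·e^(−0.0931·16/12)
I = 6.0042 + 5.8660 + 5.8207 = 17.6909
F = (S − I)·e^(rT) = (325.33 − 17.6909) · e^(0.0931·24/12)
= 307.6391 · e^0.186200 = 307.6391 × 1.204663 = $370.60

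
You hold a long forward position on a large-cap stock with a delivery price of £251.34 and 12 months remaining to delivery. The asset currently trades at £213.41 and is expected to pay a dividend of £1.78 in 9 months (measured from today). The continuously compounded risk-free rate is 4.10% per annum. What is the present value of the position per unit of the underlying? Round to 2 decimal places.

-£29.56

PV(remaining dividends) I = 1.78·e^(−0.0410·9/12) = 1.7261
Current forward F = (S − I)·e^(rT) = (213.41 − 1.7261)·e^(0.0410·12/12) = 211.6839 × 1.041852 = 220.5433
Value (long) = (F − K)·e^(−rT) = (220.5433 − 251.34) × 0.959829 = -29.5596
Value = -£29.56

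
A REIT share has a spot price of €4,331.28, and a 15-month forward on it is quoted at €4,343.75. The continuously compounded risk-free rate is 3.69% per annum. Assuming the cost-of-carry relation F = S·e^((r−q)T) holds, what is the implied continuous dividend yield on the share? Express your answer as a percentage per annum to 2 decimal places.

From F = S·e^((r−q)T): (r − q) = ln(F/S)/T
ln(4343.75/4331.28) = ln(1.002879) = 0.002875
(r − q) = 0.002875 / (15/12) = 0.002300
q = r − ln(F/S)/T = 0.0369 − 0.002300 = 0.034600
q = 3.46%

3.46%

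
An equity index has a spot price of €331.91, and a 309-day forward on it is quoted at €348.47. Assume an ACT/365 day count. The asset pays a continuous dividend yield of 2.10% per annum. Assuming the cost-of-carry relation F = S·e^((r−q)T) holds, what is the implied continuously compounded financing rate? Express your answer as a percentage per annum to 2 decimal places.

7.85%

From F = S·e^((r−q)T): (r − q) = ln(F/S)/T
ln(348.47/331.91) = ln(1.049893) = 0.048688
(r − q) = 0.048688 / (309/365) = 0.057512
r = ln(F/S)/T + q = 0.057512 + 0.0210 = 0.078512
r = 7.85%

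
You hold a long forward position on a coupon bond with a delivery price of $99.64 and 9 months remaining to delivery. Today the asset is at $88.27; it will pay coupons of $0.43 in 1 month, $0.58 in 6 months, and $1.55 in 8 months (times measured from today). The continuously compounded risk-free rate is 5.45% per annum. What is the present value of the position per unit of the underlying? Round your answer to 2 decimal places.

-$9.87

PV(remaining coupons) I = 0.43·e^(−0.0545·1/12) + 0.58·e^(−0.0545·6/12) + 1.55·e^(−0.0545·8/12) = 2.4872
Current forward F = (S − I)·e^(rT) = (88.27 − 2.4872)·e^(0.0545·9/12) = 85.7828 × 1.041722 = 89.3618
Value (long) = (F − K)·e^(−rT) = (89.3618 − 99.64) × 0.959949 = -9.8665
Value = -$9.87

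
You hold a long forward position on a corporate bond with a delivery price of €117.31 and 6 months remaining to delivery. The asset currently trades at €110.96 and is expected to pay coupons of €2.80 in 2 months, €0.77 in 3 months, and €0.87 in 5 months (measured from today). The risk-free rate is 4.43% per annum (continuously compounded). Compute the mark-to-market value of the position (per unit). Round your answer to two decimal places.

-€8.18

PV(remaining coupons) I = 2.80·e^(−0.0443·2/12) + 0.77·e^(−0.0443·3/12) + 0.87·e^(−0.0443·5/12) = 4.3950
Current forward F = (S − I)·e^(rT) = (110.96 − 4.3950)·e^(0.0443·6/12) = 106.5650 × 1.022397 = 108.9517
Value (long) = (F − K)·e^(−rT) = (108.9517 − 117.31) × 0.978094 = -8.1752
Value = -€8.18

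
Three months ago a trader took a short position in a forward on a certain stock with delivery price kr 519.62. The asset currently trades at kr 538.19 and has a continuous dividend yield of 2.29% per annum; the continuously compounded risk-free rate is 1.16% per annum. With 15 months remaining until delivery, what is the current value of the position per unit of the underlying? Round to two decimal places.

-kr 10.86

Current fair forward for the remaining 15 months: F = S·e^((r − q)·T), (r − q) = 0.0116 − 0.0229 = -0.0113
F = 538.19 · e^(-0.0113 × 15/12) = 538.19 × 0.985974 = 530.6413
Value of long forward = (F − K)·e^(−rT) = (530.6413 − 519.62) · e^(−0.0116·15/12)
= 11.0213 × 0.985605 = 10.86
Short position value = −(long value) = -kr 10.86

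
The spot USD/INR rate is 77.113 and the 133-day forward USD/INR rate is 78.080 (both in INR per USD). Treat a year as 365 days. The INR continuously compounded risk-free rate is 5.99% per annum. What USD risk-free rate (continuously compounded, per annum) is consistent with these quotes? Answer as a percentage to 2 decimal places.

2.57%

F = S·e^((r_INR − r_USD)T) ⇒ r_USD = r_INR − ln(F/S)/T
ln(78.080/77.113) = 0.012462; /(133/365) = 0.034200
r_USD = 0.0599 − 0.034200 = 0.025700
r_USD = 2.57%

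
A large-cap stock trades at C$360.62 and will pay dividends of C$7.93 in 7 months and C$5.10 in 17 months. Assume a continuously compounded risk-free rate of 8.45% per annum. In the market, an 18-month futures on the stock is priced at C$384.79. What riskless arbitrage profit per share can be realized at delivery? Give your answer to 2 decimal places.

PV(dividends) I = 7.93·e^(−0.0845·7/12) + 5.10·e^(−0.0845·17/12) = 12.0732
Fair futures F* = (S − I)·e^(rT) = (360.62 − 12.0732)·e^0.126750 = 348.5468 × 1.135133 = 395.6470
Market C$384.79 < fair 395.6470: forward underpriced → reverse cash-and-carry (short the stock, invest proceeds at r, pay the dividends, go long the forward).
Profit at T = |F_mkt − F*| = |384.79 − 395.6470| = C$10.86 per share

C$10.86 per share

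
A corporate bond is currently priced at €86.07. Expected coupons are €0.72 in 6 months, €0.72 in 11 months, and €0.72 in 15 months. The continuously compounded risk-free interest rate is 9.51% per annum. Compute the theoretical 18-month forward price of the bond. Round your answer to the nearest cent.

PV(coupons) I = 0.72·e^(−0.0951·6/12) + 0.72·e^(−0.0951·11/12) + 0.72·e^(−0.0951·15/12)
I = 0.6866 + 0.6599 + 0.6393 = 1.9858
F = (S − I)·e^(rT) = (86.07 − 1.9858) · e^(0.0951·18/12)
= 84.0842 · e^0.142650 = 84.0842 × 1.153326 = €96.98

€96.98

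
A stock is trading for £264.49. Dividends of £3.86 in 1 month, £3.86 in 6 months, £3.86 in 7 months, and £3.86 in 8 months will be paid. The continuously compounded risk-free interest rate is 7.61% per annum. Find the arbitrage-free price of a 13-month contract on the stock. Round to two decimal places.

£271.02

PV(dividends) I = 3.86·e^(−0.0761·1/12) + 3.86·e^(−0.0761·6/12) + 3.86·e^(−0.0761·7/12) + 3.86·e^(−0.0761·8/12)
I = 3.8356 + 3.7159 + 3.6924 + 3.6691 = 14.9130
F = (S − I)·e^(rT) = (264.49 − 14.9130) · e^(0.0761·13/12)
= 249.5770 · e^0.082442 = 249.5770 × 1.085936 = £271.02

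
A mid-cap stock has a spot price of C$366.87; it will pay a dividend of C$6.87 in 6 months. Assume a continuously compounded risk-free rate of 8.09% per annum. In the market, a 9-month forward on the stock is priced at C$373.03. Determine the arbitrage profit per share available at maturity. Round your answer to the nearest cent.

PV(dividends) I = 6.87·e^(−0.0809·6/12) = 6.5977
Fair forward F* = (S − I)·e^(rT) = (366.87 − 6.5977)·e^0.060675 = 360.2723 × 1.062554 = 382.8088
Market C$373.03 < fair 382.8088: forward underpriced → reverse cash-and-carry (short the stock, invest proceeds at r, pay the dividends, go long the forward).
Profit at T = |F_mkt − F*| = |373.03 − 382.8088| = C$9.78 per share

C$9.78 per share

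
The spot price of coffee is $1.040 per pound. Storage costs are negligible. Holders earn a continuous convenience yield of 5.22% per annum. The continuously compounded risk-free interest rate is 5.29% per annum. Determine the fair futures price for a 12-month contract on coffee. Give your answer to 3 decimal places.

$1.041 per pound

Net carry = r + u − y = 0.0529 + 0.0000 − 0.0522 = 0.0007
F = S·e^((r+u−y)T) = 1.040 · e^(0.0007 × 12/12) = 1.040 · e^0.000700
= 1.040 × 1.000700 = $1.041 per pound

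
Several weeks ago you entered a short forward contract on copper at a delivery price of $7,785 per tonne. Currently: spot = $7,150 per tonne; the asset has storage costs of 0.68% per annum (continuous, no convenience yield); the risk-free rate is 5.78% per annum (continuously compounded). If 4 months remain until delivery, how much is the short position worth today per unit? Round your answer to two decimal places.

Current fair forward for the remaining 4 months: F = S·e^((r + u)·T), (r + u) = 0.0578 + 0.0068 = 0.0646
F = 7150 · e^(0.0646 × 4/12) = 7150 × 1.02176685 = 7305.6330
Value of long forward = (F − K)·e^(−rT) = (7305.6330 − 7785) · e^(−0.0578·4/12)
= -479.3670 × 0.98091775 = -470.22
Short position value = −(long value) = $470.22

$470.22 per tonne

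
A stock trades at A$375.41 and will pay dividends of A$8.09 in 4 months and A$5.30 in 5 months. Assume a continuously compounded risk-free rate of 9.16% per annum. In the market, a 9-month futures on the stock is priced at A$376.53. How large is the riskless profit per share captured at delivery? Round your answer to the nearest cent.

PV(dividends) I = 8.09·e^(−0.0916·4/12) + 5.30·e^(−0.0916·5/12) = 12.9482
Fair futures F* = (S − I)·e^(rT) = (375.41 − 12.9482)·e^0.068700 = 362.4618 × 1.071115 = 388.2383
Market A$376.53 < fair 388.2383: forward underpriced → reverse cash-and-carry (short the stock, invest proceeds at r, pay the dividends, go long the forward).
Profit at T = |F_mkt − F*| = |376.53 − 388.2383| = A$11.71 per share

A$11.71 per share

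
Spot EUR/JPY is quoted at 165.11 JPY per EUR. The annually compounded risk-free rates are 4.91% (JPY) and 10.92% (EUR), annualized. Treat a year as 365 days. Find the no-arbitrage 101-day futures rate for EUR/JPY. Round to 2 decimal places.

162.58

By covered interest parity, F = S · (1+r_JPY)^T / (1+r_EUR)^T
= 165.11 × 1.013352 / 1.029093 = 165.11 × 0.984704
F = 162.58 JPY per EUR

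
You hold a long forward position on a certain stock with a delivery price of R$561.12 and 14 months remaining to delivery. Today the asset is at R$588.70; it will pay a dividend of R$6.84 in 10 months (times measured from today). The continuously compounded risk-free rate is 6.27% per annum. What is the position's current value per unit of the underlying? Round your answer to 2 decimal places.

R$60.67

PV(remaining dividends) I = 6.84·e^(−0.0627·10/12) = 6.4918
Current forward F = (S − I)·e^(rT) = (588.70 − 6.4918)·e^(0.0627·14/12) = 582.2082 × 1.075892 = 626.3931
Value (long) = (F − K)·e^(−rT) = (626.3931 − 561.12) × 0.929461 = 60.6688
Value = R$60.67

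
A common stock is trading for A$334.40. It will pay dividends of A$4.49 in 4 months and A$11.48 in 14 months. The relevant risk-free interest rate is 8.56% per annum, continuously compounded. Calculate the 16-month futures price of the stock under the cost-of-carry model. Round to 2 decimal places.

PV(dividends) I = 4.49·e^(−0.0856·4/12) + 11.48·e^(−0.0856·14/12)
I = 4.3637 + 10.3889 = 14.7526
F = (S − I)·e^(rT) = (334.40 − 14.7526) · e^(0.0856·16/12)
= 319.6474 · e^0.114133 = 319.6474 × 1.120901 = A$358.29

A$358.29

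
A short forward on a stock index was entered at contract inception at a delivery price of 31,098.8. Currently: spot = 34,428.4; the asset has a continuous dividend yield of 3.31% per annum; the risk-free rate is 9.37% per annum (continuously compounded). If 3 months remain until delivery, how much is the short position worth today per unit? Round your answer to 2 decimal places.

-3765.90

Current fair forward for the remaining 3 months: F = S·e^((r − q)·T), (r − q) = 0.0937 − 0.0331 = 0.0606
F = 34428.4 · e^(0.0606 × 3/12) = 34428.4 × 1.01526534 = 34953.9612
Value of long forward = (F − K)·e^(−rT) = (34953.9612 − 31098.8) · e^(−0.0937·3/12)
= 3855.1612 × 0.97684724 = 3765.90
Short position value = −(long value) = -3765.90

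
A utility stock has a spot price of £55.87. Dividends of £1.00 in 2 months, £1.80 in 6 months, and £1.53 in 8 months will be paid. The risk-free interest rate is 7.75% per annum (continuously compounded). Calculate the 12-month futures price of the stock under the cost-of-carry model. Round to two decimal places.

£55.86

PV(dividends) I = 1.00·e^(−0.0775·2/12) + 1.80·e^(−0.0775·6/12) + 1.53·e^(−0.0775·8/12)
I = 0.9872 + 1.7316 + 1.4530 = 4.1718
F = (S − I)·e^(rT) = (55.87 − 4.1718) · e^(0.0775·12/12)
= 51.6982 · e^0.077500 = 51.6982 × 1.080582 = £55.86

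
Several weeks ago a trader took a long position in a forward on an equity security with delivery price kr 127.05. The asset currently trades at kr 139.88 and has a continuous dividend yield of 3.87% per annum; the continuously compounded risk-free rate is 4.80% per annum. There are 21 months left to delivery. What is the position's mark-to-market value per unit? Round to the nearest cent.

Current fair forward for the remaining 21 months: F = S·e^((r − q)·T), (r − q) = 0.0480 − 0.0387 = 0.0093
F = 139.88 · e^(0.0093 × 21/12) = 139.88 × 1.016408 = 142.1752
Value of long forward = (F − K)·e^(−rT) = (142.1752 − 127.05) · e^(−0.0480·21/12)
= 15.1252 × 0.919431 = 13.91

kr 13.91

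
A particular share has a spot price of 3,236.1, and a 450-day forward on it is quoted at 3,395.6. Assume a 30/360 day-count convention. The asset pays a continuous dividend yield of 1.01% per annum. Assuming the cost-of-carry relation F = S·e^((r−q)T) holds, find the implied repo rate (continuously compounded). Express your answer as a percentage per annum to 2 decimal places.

4.86%

From F = S·e^((r−q)T): (r − q) = ln(F/S)/T
ln(3395.6/3236.1) = ln(1.049288) = 0.048112
(r − q) = 0.048112 / (450/360) = 0.038490
r = ln(F/S)/T + q = 0.038490 + 0.0101 = 0.048590
r = 4.86%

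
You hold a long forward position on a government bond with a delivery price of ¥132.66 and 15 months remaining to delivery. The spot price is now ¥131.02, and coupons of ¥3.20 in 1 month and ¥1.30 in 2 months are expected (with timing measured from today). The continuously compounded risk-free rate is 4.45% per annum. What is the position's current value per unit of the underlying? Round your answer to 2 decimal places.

PV(remaining coupons) I = 3.20·e^(−0.0445·1/12) + 1.30·e^(−0.0445·2/12) = 4.4785
Current forward F = (S − I)·e^(rT) = (131.02 − 4.4785)·e^(0.0445·15/12) = 126.5415 × 1.057201 = 133.7798
Value (long) = (F − K)·e^(−rT) = (133.7798 − 132.66) × 0.945894 = 1.0592
Value = ¥1.06

¥1.06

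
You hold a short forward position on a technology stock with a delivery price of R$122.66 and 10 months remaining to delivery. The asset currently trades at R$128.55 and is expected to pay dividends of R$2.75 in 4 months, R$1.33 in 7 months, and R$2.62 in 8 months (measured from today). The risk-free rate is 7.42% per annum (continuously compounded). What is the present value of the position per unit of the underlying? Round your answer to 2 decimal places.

PV(remaining dividends) I = 2.75·e^(−0.0742·4/12) + 1.33·e^(−0.0742·7/12) + 2.62·e^(−0.0742·8/12) = 6.4500
Current forward F = (S − I)·e^(rT) = (128.55 − 6.4500)·e^(0.0742·10/12) = 122.1000 × 1.063785 = 129.8881
Value (long) = (F − K)·e^(−rT) = (129.8881 − 122.66) × 0.940040 = 6.7947
Short position value = −(long value) = -R$6.79

-R$6.79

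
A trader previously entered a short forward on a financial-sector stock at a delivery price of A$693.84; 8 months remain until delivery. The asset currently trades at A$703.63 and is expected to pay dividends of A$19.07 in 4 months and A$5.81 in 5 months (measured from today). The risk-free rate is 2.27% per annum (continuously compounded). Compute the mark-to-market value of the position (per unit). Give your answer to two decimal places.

A$4.47

PV(remaining dividends) I = 19.07·e^(−0.0227·4/12) + 5.81·e^(−0.0227·5/12) = 24.6816
Current forward F = (S − I)·e^(rT) = (703.63 − 24.6816)·e^(0.0227·8/12) = 678.9484 × 1.015248 = 689.3010
Value (long) = (F − K)·e^(−rT) = (689.3010 − 693.84) × 0.984981 = -4.4708
Short position value = −(long value) = A$4.47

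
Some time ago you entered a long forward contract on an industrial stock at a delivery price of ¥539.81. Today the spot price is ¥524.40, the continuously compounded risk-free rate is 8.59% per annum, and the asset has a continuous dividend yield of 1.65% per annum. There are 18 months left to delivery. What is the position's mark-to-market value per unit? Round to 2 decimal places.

Current fair forward for the remaining 18 months: F = S·e^((r − q)·T), (r − q) = 0.0859 − 0.0165 = 0.0694
F = 524.40 · e^(0.0694 × 18/12) = 524.40 × 1.109711 = 581.9324
Value of long forward = (F − K)·e^(−rT) = (581.9324 − 539.81) · e^(−0.0859·18/12)
= 42.1224 × 0.879106 = 37.03

¥37.03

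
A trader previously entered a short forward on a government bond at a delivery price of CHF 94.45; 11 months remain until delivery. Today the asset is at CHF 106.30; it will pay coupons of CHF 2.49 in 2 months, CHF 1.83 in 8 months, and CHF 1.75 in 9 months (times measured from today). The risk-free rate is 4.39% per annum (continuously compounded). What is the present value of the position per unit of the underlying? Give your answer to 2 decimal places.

-CHF 9.63

PV(remaining coupons) I = 2.49·e^(−0.0439·2/12) + 1.83·e^(−0.0439·8/12) + 1.75·e^(−0.0439·9/12) = 5.9424
Current forward F = (S − I)·e^(rT) = (106.30 − 5.9424)·e^(0.0439·11/12) = 100.3576 × 1.041062 = 104.4785
Value (long) = (F − K)·e^(−rT) = (104.4785 − 94.45) × 0.960557 = 9.6329
Short position value = −(long value) = -CHF 9.63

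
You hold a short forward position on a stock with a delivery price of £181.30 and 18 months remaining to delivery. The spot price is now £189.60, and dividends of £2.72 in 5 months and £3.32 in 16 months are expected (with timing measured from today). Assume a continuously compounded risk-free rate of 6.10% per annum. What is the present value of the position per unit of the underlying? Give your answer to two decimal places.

-£18.44

PV(remaining dividends) I = 2.72·e^(−0.0610·5/12) + 3.32·e^(−0.0610·16/12) = 5.7124
Current forward F = (S − I)·e^(rT) = (189.60 − 5.7124)·e^(0.0610·18/12) = 183.8876 × 1.095817 = 201.5072
Value (long) = (F − K)·e^(−rT) = (201.5072 − 181.30) × 0.912561 = 18.4403
Short position value = −(long value) = -£18.44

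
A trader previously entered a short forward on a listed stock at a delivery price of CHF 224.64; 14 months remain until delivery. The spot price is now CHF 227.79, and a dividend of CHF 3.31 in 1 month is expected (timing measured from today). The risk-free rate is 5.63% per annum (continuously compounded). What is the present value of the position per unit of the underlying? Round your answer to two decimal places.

PV(remaining dividends) I = 3.31·e^(−0.0563·1/12) = 3.2945
Current forward F = (S − I)·e^(rT) = (227.79 − 3.2945)·e^(0.0563·14/12) = 224.4955 × 1.067888 = 239.7361
Value (long) = (F − K)·e^(−rT) = (239.7361 − 224.64) × 0.936427 = 14.1364
Short position value = −(long value) = -CHF 14.14

-CHF 14.14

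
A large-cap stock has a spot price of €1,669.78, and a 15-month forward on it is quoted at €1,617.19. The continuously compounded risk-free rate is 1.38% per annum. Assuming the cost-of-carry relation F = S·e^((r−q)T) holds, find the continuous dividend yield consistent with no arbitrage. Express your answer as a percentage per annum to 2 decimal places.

3.94%

From F = S·e^((r−q)T): (r − q) = ln(F/S)/T
ln(1617.19/1669.78) = ln(0.968505) = -0.032002
(r − q) = -0.032002 / (15/12) = -0.025602
q = r − ln(F/S)/T = 0.0138 + 0.025602 = 0.039402
q = 3.94%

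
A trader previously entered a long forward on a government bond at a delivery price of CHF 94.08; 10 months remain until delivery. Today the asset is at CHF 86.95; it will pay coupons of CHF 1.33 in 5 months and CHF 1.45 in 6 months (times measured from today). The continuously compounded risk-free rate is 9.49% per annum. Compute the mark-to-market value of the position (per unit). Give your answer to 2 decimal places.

-CHF 2.64

PV(remaining coupons) I = 1.33·e^(−0.0949·5/12) + 1.45·e^(−0.0949·6/12) = 2.6612
Current forward F = (S − I)·e^(rT) = (86.95 − 2.6612)·e^(0.0949·10/12) = 84.2888 × 1.082295 = 91.2253
Value (long) = (F − K)·e^(−rT) = (91.2253 − 94.08) × 0.923963 = -2.6376
Value = -CHF 2.64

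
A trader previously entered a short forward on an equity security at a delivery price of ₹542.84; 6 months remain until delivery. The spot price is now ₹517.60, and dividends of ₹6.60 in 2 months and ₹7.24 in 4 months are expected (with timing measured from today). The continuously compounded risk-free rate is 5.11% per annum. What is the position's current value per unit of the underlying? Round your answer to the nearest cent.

₹25.21

PV(remaining dividends) I = 6.60·e^(−0.0511·2/12) + 7.24·e^(−0.0511·4/12) = 13.6618
Current forward F = (S − I)·e^(rT) = (517.60 − 13.6618)·e^(0.0511·6/12) = 503.9382 × 1.025879 = 516.9796
Value (long) = (F − K)·e^(−rT) = (516.9796 − 542.84) × 0.974774 = -25.2080
Short position value = −(long value) = ₹25.21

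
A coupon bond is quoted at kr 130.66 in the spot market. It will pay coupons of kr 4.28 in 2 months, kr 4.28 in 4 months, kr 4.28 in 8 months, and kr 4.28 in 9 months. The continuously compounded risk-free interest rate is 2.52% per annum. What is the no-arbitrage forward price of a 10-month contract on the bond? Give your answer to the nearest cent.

kr 116.16

PV(coupons) I = 4.28·e^(−0.0252·2/12) + 4.28·e^(−0.0252·4/12) + 4.28·e^(−0.0252·8/12) + 4.28·e^(−0.0252·9/12)
I = 4.2621 + 4.2442 + 4.2087 + 4.1999 = 16.9149
F = (S − I)·e^(rT) = (130.66 − 16.9149) · e^(0.0252·10/12)
= 113.7451 · e^0.021000 = 113.7451 × 1.021222 = kr 116.16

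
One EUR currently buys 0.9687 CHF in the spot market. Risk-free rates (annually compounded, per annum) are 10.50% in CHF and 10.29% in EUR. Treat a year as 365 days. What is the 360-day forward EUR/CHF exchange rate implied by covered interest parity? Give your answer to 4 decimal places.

0.9705

By covered interest parity, F = S · (1+r_CHF)^T / (1+r_EUR)^T
= 0.9687 × 1.103490 / 1.101421 = 0.9687 × 1.001878
F = 0.9705 CHF per EUR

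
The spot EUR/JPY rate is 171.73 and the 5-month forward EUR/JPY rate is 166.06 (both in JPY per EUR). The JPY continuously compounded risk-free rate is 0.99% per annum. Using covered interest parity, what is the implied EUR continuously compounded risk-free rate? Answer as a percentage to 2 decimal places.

9.05%

F = S·e^((r_JPY − r_EUR)T) ⇒ r_EUR = r_JPY − ln(F/S)/T
ln(166.06/171.73) = -0.033574; /(5/12) = -0.080578
r_EUR = 0.0099 + 0.080578 = 0.090478
r_EUR = 9.05%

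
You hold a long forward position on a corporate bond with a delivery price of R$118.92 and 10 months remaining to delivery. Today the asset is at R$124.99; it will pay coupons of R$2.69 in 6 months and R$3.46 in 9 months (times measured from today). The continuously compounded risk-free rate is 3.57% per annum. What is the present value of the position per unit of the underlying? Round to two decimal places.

R$3.54

PV(remaining coupons) I = 2.69·e^(−0.0357·6/12) + 3.46·e^(−0.0357·9/12) = 6.0110
Current forward F = (S − I)·e^(rT) = (124.99 − 6.0110)·e^(0.0357·10/12) = 118.9790 × 1.030197 = 122.5718
Value (long) = (F − K)·e^(−rT) = (122.5718 − 118.92) × 0.970688 = 3.5448
Value = R$3.54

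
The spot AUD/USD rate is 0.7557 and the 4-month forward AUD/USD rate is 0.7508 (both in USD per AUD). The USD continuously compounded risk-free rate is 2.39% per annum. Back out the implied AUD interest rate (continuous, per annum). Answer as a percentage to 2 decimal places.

4.34%

F = S·e^((r_USD − r_AUD)T) ⇒ r_AUD = r_USD − ln(F/S)/T
ln(0.7508/0.7557) = -0.006505; /(4/12) = -0.019515
r_AUD = 0.0239 + 0.019515 = 0.043415
r_AUD = 4.34%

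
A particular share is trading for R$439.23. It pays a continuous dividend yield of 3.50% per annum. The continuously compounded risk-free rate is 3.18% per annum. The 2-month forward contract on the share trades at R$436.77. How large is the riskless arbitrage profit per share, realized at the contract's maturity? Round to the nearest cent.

R$2.23 per share

Fair forward: F* = S·e^(carry·T), with carry = (r − q) = 0.0318 − 0.0350 = -0.0032
F* = 439.23 · e^(-0.0032 × 2/12) = 439.23 · e^-0.000533 = 439.23 × 0.999467 = R$438.9959
Market R$436.77 < fair R$438.9959: forward underpriced → reverse cash-and-carry (short spot, go long the forward).
At maturity, profit = |F_mkt − F*| = |436.77 − 438.9959| = R$2.23 per share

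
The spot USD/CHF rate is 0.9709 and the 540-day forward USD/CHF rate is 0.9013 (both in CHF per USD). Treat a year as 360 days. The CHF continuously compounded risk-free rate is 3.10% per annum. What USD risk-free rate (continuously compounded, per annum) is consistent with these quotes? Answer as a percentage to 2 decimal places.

8.06%

F = S·e^((r_CHF − r_USD)T) ⇒ r_USD = r_CHF − ln(F/S)/T
ln(0.9013/0.9709) = -0.074385; /(540/360) = -0.049590
r_USD = 0.0310 + 0.049590 = 0.080590
r_USD = 8.06%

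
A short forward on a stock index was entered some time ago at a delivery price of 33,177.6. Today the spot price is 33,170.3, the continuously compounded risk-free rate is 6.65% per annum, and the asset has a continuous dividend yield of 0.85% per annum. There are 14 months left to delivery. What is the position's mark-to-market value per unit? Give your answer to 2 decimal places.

Current fair forward for the remaining 14 months: F = S·e^((r − q)·T), (r − q) = 0.0665 − 0.0085 = 0.0580
F = 33170.3 · e^(0.0580 × 14/12) = 33170.3 × 1.07000858 = 35492.5056
Value of long forward = (F − K)·e^(−rT) = (35492.5056 − 33177.6) · e^(−0.0665·14/12)
= 2314.9056 × 0.92534991 = 2142.10
Short position value = −(long value) = -2142.10

-2142.10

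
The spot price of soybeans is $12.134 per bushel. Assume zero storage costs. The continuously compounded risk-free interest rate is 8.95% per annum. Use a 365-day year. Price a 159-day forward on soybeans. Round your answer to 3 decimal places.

$12.616 per bushel

F = S·e^(rT) = 12.134 · e^(0.0895 × 159/365) = 12.134 · e^0.038988
= 12.134 × 1.039758 = $12.616 per bushel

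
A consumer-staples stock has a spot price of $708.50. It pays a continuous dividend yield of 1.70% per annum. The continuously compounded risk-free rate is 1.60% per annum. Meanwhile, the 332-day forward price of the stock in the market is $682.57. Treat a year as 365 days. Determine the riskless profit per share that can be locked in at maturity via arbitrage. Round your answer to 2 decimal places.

Fair forward: F* = S·e^(carry·T), with carry = (r − q) = 0.0160 − 0.0170 = -0.0010
F* = 708.50 · e^(-0.0010 × 332/365) = 708.50 · e^-0.000910 = 708.50 × 0.999090 = $707.8553
Market $682.57 < fair $707.8553: forward underpriced → reverse cash-and-carry (short spot, go long the forward).
At maturity, profit = |F_mkt − F*| = |682.57 − 707.8553| = $25.29 per share

$25.29 per share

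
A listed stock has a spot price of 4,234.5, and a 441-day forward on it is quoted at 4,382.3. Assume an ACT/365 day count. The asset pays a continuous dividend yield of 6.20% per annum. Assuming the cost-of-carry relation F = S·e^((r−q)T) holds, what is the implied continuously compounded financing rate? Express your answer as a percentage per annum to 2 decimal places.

9.04%

From F = S·e^((r−q)T): (r − q) = ln(F/S)/T
ln(4382.3/4234.5) = ln(1.034904) = 0.034309
(r − q) = 0.034309 / (441/365) = 0.028396
r = ln(F/S)/T + q = 0.028396 + 0.0620 = 0.090396
r = 9.04%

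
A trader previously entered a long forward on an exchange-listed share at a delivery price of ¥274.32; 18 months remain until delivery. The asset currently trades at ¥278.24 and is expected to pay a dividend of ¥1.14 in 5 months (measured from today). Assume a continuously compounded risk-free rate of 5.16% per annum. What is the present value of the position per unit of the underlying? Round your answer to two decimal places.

¥23.24

PV(remaining dividends) I = 1.14·e^(−0.0516·5/12) = 1.1158
Current forward F = (S − I)·e^(rT) = (278.24 − 1.1158)·e^(0.0516·18/12) = 277.1242 × 1.080474 = 299.4255
Value (long) = (F − K)·e^(−rT) = (299.4255 − 274.32) × 0.925520 = 23.2356
Value = ¥23.24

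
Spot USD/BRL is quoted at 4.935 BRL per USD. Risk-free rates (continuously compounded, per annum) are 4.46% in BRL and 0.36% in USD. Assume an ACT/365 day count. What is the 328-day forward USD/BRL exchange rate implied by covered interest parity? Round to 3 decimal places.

F = S·e^((r_BRL − r_USD)T) = 4.935 · e^((0.0446 − 0.0036) × 328/365)
= 4.935 · e^0.036844 = 4.935 × 1.037531
F = 5.120 BRL per USD

5.120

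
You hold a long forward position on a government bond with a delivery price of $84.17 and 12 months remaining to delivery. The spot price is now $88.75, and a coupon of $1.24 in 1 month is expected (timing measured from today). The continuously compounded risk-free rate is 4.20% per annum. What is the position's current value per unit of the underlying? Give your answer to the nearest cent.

PV(remaining coupons) I = 1.24·e^(−0.0420·1/12) = 1.2357
Current forward F = (S − I)·e^(rT) = (88.75 − 1.2357)·e^(0.0420·12/12) = 87.5143 × 1.042894 = 91.2681
Value (long) = (F − K)·e^(−rT) = (91.2681 − 84.17) × 0.958870 = 6.8062
Value = $6.81

$6.81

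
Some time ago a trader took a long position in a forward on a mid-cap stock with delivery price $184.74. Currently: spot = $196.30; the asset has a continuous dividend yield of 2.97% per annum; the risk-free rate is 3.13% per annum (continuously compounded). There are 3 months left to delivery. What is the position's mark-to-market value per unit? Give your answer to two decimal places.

$11.55

Current fair forward for the remaining 3 months: F = S·e^((r − q)·T), (r − q) = 0.0313 − 0.0297 = 0.0016
F = 196.30 · e^(0.0016 × 3/12) = 196.30 × 1.000400 = 196.3785
Value of long forward = (F − K)·e^(−rT) = (196.3785 − 184.74) · e^(−0.0313·3/12)
= 11.6385 × 0.992206 = 11.55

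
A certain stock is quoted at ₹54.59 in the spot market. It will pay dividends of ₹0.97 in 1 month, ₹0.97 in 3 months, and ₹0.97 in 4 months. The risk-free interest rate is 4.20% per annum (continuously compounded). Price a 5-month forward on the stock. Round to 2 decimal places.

₹52.62

PV(dividends) I = 0.97·e^(−0.0420·1/12) + 0.97·e^(−0.0420·3/12) + 0.97·e^(−0.0420·4/12)
I = 0.9666 + 0.9599 + 0.9565 = 2.8830
F = (S − I)·e^(rT) = (54.59 − 2.8830) · e^(0.0420·5/12)
= 51.7070 · e^0.017500 = 51.7070 × 1.017654 = ₹52.62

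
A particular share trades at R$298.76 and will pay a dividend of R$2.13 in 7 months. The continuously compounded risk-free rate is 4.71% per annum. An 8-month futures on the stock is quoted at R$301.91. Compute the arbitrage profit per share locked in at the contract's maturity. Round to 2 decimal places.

PV(dividends) I = 2.13·e^(−0.0471·7/12) = 2.0723
Fair futures F* = (S − I)·e^(rT) = (298.76 − 2.0723)·e^0.031400 = 296.6877 × 1.031898 = 306.1514
Market R$301.91 < fair 306.1514: forward underpriced → reverse cash-and-carry (short the stock, invest proceeds at r, pay the dividends, go long the forward).
Profit at T = |F_mkt − F*| = |301.91 − 306.1514| = R$4.24 per share

R$4.24 per share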